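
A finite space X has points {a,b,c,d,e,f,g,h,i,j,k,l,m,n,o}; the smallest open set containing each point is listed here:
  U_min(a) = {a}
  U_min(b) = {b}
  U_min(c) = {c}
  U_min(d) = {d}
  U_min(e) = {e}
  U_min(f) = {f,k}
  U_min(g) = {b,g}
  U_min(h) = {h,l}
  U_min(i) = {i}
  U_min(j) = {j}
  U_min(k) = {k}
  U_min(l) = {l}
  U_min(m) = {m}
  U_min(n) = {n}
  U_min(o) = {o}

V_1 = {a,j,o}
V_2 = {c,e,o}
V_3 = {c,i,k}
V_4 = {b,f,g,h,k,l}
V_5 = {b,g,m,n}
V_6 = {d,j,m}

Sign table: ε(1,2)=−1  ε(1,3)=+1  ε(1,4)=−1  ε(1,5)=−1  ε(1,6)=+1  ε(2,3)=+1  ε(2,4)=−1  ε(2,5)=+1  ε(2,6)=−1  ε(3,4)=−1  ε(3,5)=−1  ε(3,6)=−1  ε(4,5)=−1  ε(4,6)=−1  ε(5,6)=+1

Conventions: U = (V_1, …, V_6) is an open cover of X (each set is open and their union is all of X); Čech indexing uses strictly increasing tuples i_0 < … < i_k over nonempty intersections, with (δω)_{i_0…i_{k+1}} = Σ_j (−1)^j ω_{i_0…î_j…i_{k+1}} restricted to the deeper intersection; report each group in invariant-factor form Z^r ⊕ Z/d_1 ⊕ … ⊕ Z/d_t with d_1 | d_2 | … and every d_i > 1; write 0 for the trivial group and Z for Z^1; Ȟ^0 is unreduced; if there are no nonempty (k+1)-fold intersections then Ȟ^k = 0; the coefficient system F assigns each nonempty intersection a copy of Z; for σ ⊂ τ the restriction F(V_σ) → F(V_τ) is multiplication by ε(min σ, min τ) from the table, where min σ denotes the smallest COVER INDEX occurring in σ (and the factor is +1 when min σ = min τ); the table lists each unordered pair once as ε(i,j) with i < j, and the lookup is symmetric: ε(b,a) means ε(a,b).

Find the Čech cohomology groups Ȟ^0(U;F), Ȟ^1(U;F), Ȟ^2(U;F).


nerve simplices:
  V12={o} V16={j} V23={c} V34={k} V45={b,g} V56={m}
C dims 6,6; δ0: rk 6, SNF 1^5·2
degree 0: 6−6−0 = 0 → Ȟ^0 ≅ 0
degree 1: 6−0−6 = 0 plus torsion [2] → Ȟ^1 ≅ Z/2
degree 2: 0−0−0 = 0 → Ȟ^2 ≅ 0

Ȟ^0(U;F) ≅ 0; Ȟ^1(U;F) ≅ Z/2; Ȟ^2(U;F) ≅ 0


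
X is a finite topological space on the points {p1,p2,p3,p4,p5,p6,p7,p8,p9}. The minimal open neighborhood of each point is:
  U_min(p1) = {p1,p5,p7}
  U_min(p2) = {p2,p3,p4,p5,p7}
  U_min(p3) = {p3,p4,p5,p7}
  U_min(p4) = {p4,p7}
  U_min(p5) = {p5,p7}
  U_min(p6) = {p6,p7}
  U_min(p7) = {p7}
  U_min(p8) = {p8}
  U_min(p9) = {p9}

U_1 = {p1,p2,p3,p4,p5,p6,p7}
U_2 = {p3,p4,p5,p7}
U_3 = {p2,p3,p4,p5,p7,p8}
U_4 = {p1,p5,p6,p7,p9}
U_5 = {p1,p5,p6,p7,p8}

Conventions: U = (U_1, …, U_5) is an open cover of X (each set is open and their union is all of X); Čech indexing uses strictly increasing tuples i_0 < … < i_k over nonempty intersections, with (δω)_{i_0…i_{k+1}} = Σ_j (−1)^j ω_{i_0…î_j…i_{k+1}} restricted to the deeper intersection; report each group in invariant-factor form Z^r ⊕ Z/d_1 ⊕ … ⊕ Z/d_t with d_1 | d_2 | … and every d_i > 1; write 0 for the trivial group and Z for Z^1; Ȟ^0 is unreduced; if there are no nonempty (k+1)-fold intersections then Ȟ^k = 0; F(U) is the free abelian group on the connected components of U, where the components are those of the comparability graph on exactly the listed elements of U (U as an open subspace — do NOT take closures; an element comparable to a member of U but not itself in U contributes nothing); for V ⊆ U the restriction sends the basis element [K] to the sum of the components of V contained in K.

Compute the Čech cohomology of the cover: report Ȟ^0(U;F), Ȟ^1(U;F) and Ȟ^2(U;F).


nerve simplices:
  U12={p3,p4,p5,p7} U13={p2,p3,p4,p5,p7} U14={p1,p5,p6,p7} U15={p1,p5,p6,p7} U23={p3,p4,p5,p7} U24={p5,p7} U25={p5,p7} U34={p5,p7} U35={p5,p7,p8} U45={p1,p5,p6,p7}
  U123={p3,p4,p5,p7} U124={p5,p7} U125={p5,p7} U134={p5,p7} U135={p5,p7} U145={p1,p5,p6,p7} U234={p5,p7} U235={p5,p7} U245={p5,p7} U345={p5,p7}
  U1234={p5,p7} U1235={p5,p7} U1245={p5,p7} U1345={p5,p7} U2345={p5,p7}
  U12345={p5,p7}
components per intersection:
  U1: {p1,p2,p3,p4,p5,p6,p7}
  U2: {p3,p4,p5,p7}
  U3: {p2,p3,p4,p5,p7} {p8}
  U4: {p1,p5,p6,p7} {p9}
  U5: {p1,p5,p6,p7} {p8}
  U12: {p3,p4,p5,p7}
  U13: {p2,p3,p4,p5,p7}
  U14: {p1,p5,p6,p7}
  U15: {p1,p5,p6,p7}
  U23: {p3,p4,p5,p7}
  U24: {p5,p7}
  U25: {p5,p7}
  U34: {p5,p7}
  U35: {p5,p7} {p8}
  U45: {p1,p5,p6,p7}
  U123: {p3,p4,p5,p7}
  U124: {p5,p7}
  U125: {p5,p7}
  U134: {p5,p7}
  U135: {p5,p7}
  U145: {p1,p5,p6,p7}
  U234: {p5,p7}
  U235: {p5,p7}
  U245: {p5,p7}
  U345: {p5,p7}
  U1234: {p5,p7}
  U1235: {p5,p7}
  U1245: {p5,p7}
  U1345: {p5,p7}
  U2345: {p5,p7}
  U12345: {p5,p7}
C dims 8,11,10,5; δ0: rk 5, SNF 1^5; δ1: rk 6, SNF 1^6; δ2: rk 4, SNF 1^4
degree 0: 8−5−0 = 3 → Ȟ^0 ≅ Z^3
degree 1: 11−6−5 = 0 → Ȟ^1 ≅ 0
degree 2: 10−4−6 = 0 → Ȟ^2 ≅ 0

Ȟ^0 ≅ Z^3, Ȟ^1 ≅ 0 and Ȟ^2 ≅ 0


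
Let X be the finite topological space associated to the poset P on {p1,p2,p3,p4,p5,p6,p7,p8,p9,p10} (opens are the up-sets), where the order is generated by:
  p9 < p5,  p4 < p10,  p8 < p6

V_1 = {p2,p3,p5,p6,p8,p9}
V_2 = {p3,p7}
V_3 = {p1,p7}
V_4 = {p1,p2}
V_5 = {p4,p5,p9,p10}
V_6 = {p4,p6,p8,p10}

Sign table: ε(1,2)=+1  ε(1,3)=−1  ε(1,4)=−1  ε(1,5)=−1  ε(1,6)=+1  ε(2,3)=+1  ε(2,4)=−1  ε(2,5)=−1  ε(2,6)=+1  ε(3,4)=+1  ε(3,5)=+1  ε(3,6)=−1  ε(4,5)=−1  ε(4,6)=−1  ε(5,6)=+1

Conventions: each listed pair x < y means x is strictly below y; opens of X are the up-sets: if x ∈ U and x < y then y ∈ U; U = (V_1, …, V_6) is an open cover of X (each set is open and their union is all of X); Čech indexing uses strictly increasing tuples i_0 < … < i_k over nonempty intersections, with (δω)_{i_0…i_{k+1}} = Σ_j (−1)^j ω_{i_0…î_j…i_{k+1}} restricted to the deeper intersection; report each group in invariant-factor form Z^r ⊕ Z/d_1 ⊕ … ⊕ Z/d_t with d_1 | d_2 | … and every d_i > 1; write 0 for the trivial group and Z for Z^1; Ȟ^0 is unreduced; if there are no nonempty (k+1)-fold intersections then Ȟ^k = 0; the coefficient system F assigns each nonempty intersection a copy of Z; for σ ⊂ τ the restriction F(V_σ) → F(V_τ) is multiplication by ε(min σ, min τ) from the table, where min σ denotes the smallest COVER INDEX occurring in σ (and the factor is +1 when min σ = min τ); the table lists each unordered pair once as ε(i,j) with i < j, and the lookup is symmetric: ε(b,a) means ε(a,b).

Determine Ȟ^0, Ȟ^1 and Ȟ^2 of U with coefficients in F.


Ȟ^0 = 0,  Ȟ^1 = Z ⊕ Z/2,  Ȟ^2 = 0

nonempty overlaps:
  V12={p3} V14={p2} V15={p5,p9} V16={p6,p8} V23={p7} V34={p1} V56={p4,p10}
C dims 6,7; δ0: rk 6, SNF 1^5·2
degree 0: 6−6−0 = 0 → Ȟ^0 ≅ 0
degree 1: 7−0−6 = 1 plus torsion [2] → Ȟ^1 ≅ Z ⊕ Z/2
degree 2: 0−0−0 = 0 → Ȟ^2 ≅ 0


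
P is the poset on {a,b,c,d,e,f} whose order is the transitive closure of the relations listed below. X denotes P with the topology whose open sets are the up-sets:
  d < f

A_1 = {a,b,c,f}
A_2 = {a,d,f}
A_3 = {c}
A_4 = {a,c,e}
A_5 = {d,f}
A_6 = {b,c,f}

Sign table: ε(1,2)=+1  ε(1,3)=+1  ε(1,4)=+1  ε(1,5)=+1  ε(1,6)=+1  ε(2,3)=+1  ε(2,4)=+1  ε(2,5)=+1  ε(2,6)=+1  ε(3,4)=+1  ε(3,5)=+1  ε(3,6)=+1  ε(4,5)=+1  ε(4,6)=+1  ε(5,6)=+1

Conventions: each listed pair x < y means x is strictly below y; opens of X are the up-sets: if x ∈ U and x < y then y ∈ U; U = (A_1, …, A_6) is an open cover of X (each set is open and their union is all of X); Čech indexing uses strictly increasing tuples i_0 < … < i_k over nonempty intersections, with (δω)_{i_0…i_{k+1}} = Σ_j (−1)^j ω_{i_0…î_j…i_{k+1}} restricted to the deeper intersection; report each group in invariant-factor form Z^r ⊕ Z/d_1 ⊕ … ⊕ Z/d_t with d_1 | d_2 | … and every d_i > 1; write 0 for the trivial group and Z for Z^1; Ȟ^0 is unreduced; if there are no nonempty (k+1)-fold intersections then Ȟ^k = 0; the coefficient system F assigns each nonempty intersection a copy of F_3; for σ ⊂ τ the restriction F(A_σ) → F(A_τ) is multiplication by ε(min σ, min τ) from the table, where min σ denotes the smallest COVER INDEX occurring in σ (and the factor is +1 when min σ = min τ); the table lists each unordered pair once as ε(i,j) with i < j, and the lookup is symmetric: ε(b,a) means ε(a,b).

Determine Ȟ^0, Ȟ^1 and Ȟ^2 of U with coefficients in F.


Ȟ^0(U;F) ≅ Z/3, Ȟ^1(U;F) ≅ 0 and Ȟ^2(U;F) ≅ 0

cover nerve:
  A12={a,f} A13={c} A14={a,c} A15={f} A16={b,c,f} A24={a} A25={d,f} A26={f} A34={c} A36={c} A46={c} A56={f}
  A124={a} A125={f} A126={f} A134={c} A136={c} A146={c} A156={f} A256={f} A346={c}
  A1256={f} A1346={c}
C dims 6,12,9,2; δ0: rk_F3 5; δ1: rk_F3 7; δ2: rk_F3 2
Ȟ^0: (6−5)−0=1 ⇒ Z/3
Ȟ^1: (12−7)−5=0 ⇒ 0
Ȟ^2: (9−2)−7=0 ⇒ 0


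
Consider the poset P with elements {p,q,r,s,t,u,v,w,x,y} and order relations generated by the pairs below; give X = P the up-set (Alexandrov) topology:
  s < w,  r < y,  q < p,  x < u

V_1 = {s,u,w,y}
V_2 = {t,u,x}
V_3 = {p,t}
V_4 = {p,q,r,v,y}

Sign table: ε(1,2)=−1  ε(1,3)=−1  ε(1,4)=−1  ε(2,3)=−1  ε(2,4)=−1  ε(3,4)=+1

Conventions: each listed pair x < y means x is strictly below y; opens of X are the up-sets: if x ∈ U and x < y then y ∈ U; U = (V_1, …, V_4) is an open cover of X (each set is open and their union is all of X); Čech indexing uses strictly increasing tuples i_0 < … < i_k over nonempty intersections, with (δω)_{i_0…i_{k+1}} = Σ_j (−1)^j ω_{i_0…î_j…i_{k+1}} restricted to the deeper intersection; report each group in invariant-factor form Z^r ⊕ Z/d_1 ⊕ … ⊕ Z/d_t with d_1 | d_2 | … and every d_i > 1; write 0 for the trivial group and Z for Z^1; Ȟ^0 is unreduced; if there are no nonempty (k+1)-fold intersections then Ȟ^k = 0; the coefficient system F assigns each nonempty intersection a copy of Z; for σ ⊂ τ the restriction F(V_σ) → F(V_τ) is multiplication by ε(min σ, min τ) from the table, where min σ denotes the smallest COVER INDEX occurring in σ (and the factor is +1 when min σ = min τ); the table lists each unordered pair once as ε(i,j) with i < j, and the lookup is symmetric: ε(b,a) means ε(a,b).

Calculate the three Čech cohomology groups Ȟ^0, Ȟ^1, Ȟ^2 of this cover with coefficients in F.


Ȟ^0 = 0, Ȟ^1 = Z/2 and Ȟ^2 = 0

cover nerve:
  V12={u} V14={y} V23={t} V34={p}
C dims 4,4; δ0: rk 4, SNF 1^3·2
Ȟ^0: (4−4)−0=0 ⇒ 0
Ȟ^1: (4−0)−4=0 plus torsion [2] ⇒ Z/2
Ȟ^2: (0−0)−0=0 ⇒ 0


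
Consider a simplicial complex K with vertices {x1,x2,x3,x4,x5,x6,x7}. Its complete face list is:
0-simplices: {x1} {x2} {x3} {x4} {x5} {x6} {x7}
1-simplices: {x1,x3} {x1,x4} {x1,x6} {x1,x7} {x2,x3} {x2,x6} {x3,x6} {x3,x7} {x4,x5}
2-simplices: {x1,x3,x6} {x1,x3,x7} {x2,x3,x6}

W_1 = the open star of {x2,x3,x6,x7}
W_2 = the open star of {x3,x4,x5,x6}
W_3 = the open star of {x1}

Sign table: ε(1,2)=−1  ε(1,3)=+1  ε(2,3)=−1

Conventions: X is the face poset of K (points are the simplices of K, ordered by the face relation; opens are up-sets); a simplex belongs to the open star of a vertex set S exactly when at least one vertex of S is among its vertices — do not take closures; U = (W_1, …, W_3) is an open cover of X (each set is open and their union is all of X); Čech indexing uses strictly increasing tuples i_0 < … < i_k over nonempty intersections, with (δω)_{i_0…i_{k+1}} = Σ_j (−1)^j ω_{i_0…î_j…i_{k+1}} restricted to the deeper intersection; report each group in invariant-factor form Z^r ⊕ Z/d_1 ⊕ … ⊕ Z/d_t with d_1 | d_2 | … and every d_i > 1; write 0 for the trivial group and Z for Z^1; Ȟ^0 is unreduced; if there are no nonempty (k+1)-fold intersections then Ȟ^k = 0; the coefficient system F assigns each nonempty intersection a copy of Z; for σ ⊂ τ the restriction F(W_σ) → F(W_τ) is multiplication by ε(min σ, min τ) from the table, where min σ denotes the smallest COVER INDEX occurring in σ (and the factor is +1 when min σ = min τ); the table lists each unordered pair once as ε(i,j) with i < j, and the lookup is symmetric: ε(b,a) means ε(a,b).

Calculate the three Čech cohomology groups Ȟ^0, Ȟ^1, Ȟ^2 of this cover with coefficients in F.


Ȟ^0(U;F) ≅ Z,  Ȟ^1(U;F) ≅ 0,  Ȟ^2(U;F) ≅ 0

nerve of the cover:
  W1={{x2},{x3},{x6},{x7},{x1,x3},{x1,x6},{x1,x7},{x2,x3},{x2,x6},{x3,x6},{x3,x7},{x1,x3,x6},{x1,x3,x7},{x2,x3,x6}} W2={{x3},{x4},{x5},{x6},{x1,x3},{x1,x4},{x1,x6},{x2,x3},{x2,x6},{x3,x6},{x3,x7},{x4,x5},{x1,x3,x6},{x1,x3,x7},{x2,x3,x6}} W3={{x1},{x1,x3},{x1,x4},{x1,x6},{x1,x7},{x1,x3,x6},{x1,x3,x7}}
  W12={{x3},{x6},{x1,x3},{x1,x6},{x2,x3},{x2,x6},{x3,x6},{x3,x7},{x1,x3,x6},{x1,x3,x7},{x2,x3,x6}} W13={{x1,x3},{x1,x6},{x1,x7},{x1,x3,x6},{x1,x3,x7}} W23={{x1,x3},{x1,x4},{x1,x6},{x1,x3,x6},{x1,x3,x7}}
  W123={{x1,x3},{x1,x6},{x1,x3,x6},{x1,x3,x7}}
C dims 3,3,1; δ0: rk 2, SNF 1^2; δ1: rk 1, SNF 1^1
Ȟ^0 = (3 − 2) − 0 = 1, so Ȟ^0 ≅ Z
Ȟ^1 = (3 − 1) − 2 = 0, so Ȟ^1 ≅ 0
Ȟ^2 = (1 − 0) − 1 = 0, so Ȟ^2 ≅ 0


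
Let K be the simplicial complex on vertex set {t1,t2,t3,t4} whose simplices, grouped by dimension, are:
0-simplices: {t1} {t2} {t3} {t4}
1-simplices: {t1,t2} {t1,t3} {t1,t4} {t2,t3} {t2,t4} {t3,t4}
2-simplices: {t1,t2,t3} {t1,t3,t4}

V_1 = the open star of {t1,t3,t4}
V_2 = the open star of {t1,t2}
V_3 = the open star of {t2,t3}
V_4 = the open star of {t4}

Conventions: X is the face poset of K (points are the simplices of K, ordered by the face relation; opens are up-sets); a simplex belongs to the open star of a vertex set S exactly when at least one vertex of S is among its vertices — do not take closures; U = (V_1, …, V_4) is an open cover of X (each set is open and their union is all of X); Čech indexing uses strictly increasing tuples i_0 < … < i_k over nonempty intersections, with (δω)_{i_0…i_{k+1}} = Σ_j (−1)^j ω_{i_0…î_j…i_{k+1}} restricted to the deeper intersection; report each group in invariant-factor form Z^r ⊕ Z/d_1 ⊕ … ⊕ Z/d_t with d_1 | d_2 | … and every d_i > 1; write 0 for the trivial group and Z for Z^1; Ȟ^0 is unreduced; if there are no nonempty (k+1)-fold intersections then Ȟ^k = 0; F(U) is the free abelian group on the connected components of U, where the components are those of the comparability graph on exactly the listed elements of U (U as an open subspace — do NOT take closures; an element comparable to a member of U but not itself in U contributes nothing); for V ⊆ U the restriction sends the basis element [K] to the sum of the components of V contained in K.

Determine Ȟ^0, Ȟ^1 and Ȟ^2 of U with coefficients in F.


Ȟ^0 ≅ Z; Ȟ^1 ≅ Z; Ȟ^2 ≅ 0

intersection data:
  V1={{t1},{t3},{t4},{t1,t2},{t1,t3},{t1,t4},{t2,t3},{t2,t4},{t3,t4},{t1,t2,t3},{t1,t3,t4}} V2={{t1},{t2},{t1,t2},{t1,t3},{t1,t4},{t2,t3},{t2,t4},{t1,t2,t3},{t1,t3,t4}} V3={{t2},{t3},{t1,t2},{t1,t3},{t2,t3},{t2,t4},{t3,t4},{t1,t2,t3},{t1,t3,t4}} V4={{t4},{t1,t4},{t2,t4},{t3,t4},{t1,t3,t4}}
  V12={{t1},{t1,t2},{t1,t3},{t1,t4},{t2,t3},{t2,t4},{t1,t2,t3},{t1,t3,t4}} V13={{t3},{t1,t2},{t1,t3},{t2,t3},{t2,t4},{t3,t4},{t1,t2,t3},{t1,t3,t4}} V14={{t4},{t1,t4},{t2,t4},{t3,t4},{t1,t3,t4}} V23={{t2},{t1,t2},{t1,t3},{t2,t3},{t2,t4},{t1,t2,t3},{t1,t3,t4}} V24={{t1,t4},{t2,t4},{t1,t3,t4}} V34={{t2,t4},{t3,t4},{t1,t3,t4}}
  V123={{t1,t2},{t1,t3},{t2,t3},{t2,t4},{t1,t2,t3},{t1,t3,t4}} V124={{t1,t4},{t2,t4},{t1,t3,t4}} V134={{t2,t4},{t3,t4},{t1,t3,t4}} V234={{t2,t4},{t1,t3,t4}}
  V1234={{t2,t4},{t1,t3,t4}}
components per intersection:
  V1: {{t1},{t3},{t4},{t1,t2},{t1,t3},{t1,t4},{t2,t3},{t2,t4},{t3,t4},{t1,t2,t3},{t1,t3,t4}}
  V2: {{t1},{t2},{t1,t2},{t1,t3},{t1,t4},{t2,t3},{t2,t4},{t1,t2,t3},{t1,t3,t4}}
  V3: {{t2},{t3},{t1,t2},{t1,t3},{t2,t3},{t2,t4},{t3,t4},{t1,t2,t3},{t1,t3,t4}}
  V4: {{t4},{t1,t4},{t2,t4},{t3,t4},{t1,t3,t4}}
  V12: {{t1},{t1,t2},{t1,t3},{t1,t4},{t2,t3},{t1,t2,t3},{t1,t3,t4}} {{t2,t4}}
  V13: {{t3},{t1,t2},{t1,t3},{t2,t3},{t3,t4},{t1,t2,t3},{t1,t3,t4}} {{t2,t4}}
  V14: {{t4},{t1,t4},{t2,t4},{t3,t4},{t1,t3,t4}}
  V23: {{t2},{t1,t2},{t1,t3},{t2,t3},{t2,t4},{t1,t2,t3},{t1,t3,t4}}
  V24: {{t1,t4},{t1,t3,t4}} {{t2,t4}}
  V34: {{t2,t4}} {{t3,t4},{t1,t3,t4}}
  V123: {{t1,t2},{t1,t3},{t2,t3},{t1,t2,t3},{t1,t3,t4}} {{t2,t4}}
  V124: {{t1,t4},{t1,t3,t4}} {{t2,t4}}
  V134: {{t2,t4}} {{t3,t4},{t1,t3,t4}}
  V234: {{t2,t4}} {{t1,t3,t4}}
  V1234: {{t2,t4}} {{t1,t3,t4}}
C dims 4,10,8,2; δ0: rk 3, SNF 1^3; δ1: rk 6, SNF 1^6; δ2: rk 2, SNF 1^2
Ȟ^0 = (4 − 3) − 0 = 1, so Ȟ^0 ≅ Z
Ȟ^1 = (10 − 6) − 3 = 1, so Ȟ^1 ≅ Z
Ȟ^2 = (8 − 2) − 6 = 0, so Ȟ^2 ≅ 0


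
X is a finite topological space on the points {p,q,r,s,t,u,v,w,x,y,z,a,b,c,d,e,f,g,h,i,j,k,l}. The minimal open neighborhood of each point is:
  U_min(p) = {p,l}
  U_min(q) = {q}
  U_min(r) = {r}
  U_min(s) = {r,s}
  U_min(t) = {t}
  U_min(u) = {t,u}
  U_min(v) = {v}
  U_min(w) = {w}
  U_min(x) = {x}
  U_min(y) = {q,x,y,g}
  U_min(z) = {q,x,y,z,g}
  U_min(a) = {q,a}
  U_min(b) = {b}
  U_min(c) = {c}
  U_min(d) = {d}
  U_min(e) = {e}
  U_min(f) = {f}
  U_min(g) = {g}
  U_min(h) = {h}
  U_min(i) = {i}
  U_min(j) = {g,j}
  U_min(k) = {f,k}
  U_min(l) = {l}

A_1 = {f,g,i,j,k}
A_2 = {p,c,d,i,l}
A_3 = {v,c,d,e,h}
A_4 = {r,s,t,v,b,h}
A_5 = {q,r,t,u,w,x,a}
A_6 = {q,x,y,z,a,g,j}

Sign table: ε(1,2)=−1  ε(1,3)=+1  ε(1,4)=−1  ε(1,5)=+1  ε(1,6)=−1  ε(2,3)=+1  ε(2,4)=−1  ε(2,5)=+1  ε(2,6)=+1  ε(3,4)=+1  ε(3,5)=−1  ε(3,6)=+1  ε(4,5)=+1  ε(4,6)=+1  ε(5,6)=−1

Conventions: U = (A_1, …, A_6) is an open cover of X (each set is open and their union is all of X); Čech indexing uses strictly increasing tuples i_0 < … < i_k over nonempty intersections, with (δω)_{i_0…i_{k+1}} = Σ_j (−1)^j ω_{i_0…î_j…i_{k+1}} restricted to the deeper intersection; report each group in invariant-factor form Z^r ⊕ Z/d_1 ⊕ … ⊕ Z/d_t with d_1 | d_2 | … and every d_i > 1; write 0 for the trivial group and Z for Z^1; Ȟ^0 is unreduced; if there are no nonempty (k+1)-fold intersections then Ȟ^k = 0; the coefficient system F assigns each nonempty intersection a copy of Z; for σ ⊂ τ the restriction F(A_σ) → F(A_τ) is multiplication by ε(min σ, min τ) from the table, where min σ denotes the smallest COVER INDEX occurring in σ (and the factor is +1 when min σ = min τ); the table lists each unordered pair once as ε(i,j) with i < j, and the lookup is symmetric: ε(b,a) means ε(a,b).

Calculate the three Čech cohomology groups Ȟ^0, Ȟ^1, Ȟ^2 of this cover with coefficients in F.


Ȟ^0 = 0, Ȟ^1 = Z/2, Ȟ^2 = 0

cover nerve:
  A12={i} A16={g,j} A23={c,d} A34={v,h} A45={r,t} A56={q,x,a}
C dims 6,6; δ0: rk 6, SNF 1^5·2
Ȟ^0: (6−6)−0=0 ⇒ 0
Ȟ^1: (6−0)−6=0 plus torsion [2] ⇒ Z/2
Ȟ^2: (0−0)−0=0 ⇒ 0


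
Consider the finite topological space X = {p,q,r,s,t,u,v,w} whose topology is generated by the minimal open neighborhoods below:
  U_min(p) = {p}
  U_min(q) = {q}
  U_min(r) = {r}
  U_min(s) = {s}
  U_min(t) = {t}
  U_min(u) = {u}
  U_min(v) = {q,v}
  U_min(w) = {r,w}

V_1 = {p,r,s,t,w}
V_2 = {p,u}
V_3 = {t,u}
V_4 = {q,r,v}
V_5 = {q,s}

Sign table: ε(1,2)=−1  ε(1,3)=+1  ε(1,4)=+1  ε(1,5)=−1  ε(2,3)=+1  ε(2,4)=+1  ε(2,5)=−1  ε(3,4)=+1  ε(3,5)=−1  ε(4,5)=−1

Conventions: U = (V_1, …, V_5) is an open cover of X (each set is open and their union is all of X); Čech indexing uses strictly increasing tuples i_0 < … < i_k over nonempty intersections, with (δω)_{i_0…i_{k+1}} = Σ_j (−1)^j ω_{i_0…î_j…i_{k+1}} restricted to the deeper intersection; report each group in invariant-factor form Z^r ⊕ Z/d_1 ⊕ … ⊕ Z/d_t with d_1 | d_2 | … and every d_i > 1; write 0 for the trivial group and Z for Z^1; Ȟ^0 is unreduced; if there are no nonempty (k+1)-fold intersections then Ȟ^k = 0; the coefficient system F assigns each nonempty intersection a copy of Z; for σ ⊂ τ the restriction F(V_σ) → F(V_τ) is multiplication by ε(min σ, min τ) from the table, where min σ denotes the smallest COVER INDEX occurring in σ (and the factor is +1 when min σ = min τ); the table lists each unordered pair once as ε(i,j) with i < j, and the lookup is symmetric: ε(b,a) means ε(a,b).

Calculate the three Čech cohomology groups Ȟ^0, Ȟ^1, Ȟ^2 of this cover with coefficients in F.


cover nerve:
  V12={p} V13={t} V14={r} V15={s} V23={u} V45={q}
C dims 5,6; δ0: rk 5, SNF 1^4·2
Ȟ^0: (5−5)−0=0 ⇒ 0
Ȟ^1: (6−0)−5=1 plus torsion [2] ⇒ Z ⊕ Z/2
Ȟ^2: (0−0)−0=0 ⇒ 0

Ȟ^0(U;F) ≅ 0; Ȟ^1(U;F) ≅ Z ⊕ Z/2; Ȟ^2(U;F) ≅ 0


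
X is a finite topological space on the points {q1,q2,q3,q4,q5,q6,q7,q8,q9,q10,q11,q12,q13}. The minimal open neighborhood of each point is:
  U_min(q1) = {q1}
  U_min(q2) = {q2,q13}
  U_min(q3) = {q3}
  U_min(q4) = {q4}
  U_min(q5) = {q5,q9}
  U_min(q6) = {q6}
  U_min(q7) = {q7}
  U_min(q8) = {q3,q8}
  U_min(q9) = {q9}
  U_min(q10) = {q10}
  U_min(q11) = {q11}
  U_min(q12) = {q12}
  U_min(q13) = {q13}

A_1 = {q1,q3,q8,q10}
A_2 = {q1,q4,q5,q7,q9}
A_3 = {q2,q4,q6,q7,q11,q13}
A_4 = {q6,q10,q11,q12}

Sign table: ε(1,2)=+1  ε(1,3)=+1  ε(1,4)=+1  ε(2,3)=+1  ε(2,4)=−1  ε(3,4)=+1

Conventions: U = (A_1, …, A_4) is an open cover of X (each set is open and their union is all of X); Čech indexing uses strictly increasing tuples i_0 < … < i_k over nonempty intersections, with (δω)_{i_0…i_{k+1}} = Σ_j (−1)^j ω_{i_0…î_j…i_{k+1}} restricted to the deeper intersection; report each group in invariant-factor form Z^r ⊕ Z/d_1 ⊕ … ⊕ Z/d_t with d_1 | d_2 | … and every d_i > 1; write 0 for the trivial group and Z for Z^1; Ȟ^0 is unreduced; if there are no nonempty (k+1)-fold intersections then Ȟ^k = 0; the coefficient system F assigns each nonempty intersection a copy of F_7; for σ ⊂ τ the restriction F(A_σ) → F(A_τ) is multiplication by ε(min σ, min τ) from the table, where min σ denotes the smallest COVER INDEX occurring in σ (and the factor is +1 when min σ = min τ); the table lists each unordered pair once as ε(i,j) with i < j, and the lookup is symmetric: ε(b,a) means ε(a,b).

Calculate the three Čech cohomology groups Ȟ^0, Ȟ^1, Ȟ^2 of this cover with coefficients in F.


nerve of the cover:
  A12={q1} A14={q10} A23={q4,q7} A34={q6,q11}
C dims 4,4; δ0: rk_F7 3
Ȟ^0 = (4 − 3) − 0 = 1, so Ȟ^0 ≅ Z/7
Ȟ^1 = (4 − 0) − 3 = 1, so Ȟ^1 ≅ Z/7
Ȟ^2 = (0 − 0) − 0 = 0, so Ȟ^2 ≅ 0

Ȟ^0(U;F) ≅ Z/7, Ȟ^1(U;F) ≅ Z/7, Ȟ^2(U;F) ≅ 0


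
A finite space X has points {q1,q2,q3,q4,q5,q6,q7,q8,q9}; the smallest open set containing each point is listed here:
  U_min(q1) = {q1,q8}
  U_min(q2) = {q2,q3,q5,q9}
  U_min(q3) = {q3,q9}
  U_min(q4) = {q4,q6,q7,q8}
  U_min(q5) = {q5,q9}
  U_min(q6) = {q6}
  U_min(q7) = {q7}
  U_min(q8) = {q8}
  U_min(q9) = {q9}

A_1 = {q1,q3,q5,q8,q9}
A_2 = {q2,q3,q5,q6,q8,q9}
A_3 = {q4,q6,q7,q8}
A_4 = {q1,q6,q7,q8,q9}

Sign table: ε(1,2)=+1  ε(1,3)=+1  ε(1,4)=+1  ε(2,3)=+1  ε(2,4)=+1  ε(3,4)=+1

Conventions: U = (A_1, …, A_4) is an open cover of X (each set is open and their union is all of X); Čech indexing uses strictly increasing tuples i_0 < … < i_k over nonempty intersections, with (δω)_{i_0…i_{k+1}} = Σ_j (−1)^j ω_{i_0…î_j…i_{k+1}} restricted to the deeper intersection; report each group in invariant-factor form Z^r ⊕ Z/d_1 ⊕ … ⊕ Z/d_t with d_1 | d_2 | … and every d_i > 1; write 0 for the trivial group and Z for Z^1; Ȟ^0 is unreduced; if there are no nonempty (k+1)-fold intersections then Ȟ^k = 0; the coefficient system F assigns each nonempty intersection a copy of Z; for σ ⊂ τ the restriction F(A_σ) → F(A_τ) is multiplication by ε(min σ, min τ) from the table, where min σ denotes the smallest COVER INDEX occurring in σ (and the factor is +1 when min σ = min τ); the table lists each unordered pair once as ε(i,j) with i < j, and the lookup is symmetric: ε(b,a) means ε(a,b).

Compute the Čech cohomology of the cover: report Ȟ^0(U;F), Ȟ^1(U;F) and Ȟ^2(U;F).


Ȟ^0 ≅ Z,  Ȟ^1 ≅ 0,  Ȟ^2 ≅ 0

cover nerve:
  A12={q3,q5,q8,q9} A13={q8} A14={q1,q8,q9} A23={q6,q8} A24={q6,q8,q9} A34={q6,q7,q8}
  A123={q8} A124={q8,q9} A134={q8} A234={q6,q8}
  A1234={q8}
C dims 4,6,4,1; δ0: rk 3, SNF 1^3; δ1: rk 3, SNF 1^3; δ2: rk 1, SNF 1^1
Ȟ^0: (4−3)−0=1 ⇒ Z
Ȟ^1: (6−3)−3=0 ⇒ 0
Ȟ^2: (4−1)−3=0 ⇒ 0


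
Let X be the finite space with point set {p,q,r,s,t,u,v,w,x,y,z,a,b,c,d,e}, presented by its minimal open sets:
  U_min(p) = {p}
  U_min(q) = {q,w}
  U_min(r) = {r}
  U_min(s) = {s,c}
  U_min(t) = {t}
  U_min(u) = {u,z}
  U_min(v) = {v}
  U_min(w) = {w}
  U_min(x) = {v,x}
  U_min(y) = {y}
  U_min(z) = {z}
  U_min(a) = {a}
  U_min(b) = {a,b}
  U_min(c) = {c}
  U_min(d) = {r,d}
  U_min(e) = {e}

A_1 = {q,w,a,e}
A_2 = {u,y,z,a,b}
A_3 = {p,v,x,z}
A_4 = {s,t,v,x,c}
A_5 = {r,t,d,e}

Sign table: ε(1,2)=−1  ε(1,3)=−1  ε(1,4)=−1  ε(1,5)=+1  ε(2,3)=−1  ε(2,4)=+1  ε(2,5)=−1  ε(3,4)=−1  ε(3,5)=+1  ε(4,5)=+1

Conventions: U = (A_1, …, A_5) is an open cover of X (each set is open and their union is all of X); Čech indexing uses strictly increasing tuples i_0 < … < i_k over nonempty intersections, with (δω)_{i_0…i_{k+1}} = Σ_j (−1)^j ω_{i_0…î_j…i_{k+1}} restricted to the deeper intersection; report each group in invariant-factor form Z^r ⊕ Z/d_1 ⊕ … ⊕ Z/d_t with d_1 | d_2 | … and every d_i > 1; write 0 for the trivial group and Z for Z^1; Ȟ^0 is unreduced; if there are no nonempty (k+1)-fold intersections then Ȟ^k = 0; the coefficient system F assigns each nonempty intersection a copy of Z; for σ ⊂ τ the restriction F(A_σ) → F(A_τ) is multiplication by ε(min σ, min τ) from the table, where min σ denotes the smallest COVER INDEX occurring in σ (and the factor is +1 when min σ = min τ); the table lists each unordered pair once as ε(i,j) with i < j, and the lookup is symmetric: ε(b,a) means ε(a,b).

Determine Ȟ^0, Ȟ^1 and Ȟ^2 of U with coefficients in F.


Ȟ^0(U;F) ≅ 0,  Ȟ^1(U;F) ≅ Z/2,  Ȟ^2(U;F) ≅ 0

intersection data:
  A12={a} A15={e} A23={z} A34={v,x} A45={t}
C dims 5,5; δ0: rk 5, SNF 1^4·2
Ȟ^0 = (5 − 5) − 0 = 0, so Ȟ^0 ≅ 0
Ȟ^1 = (5 − 0) − 5 = 0 plus torsion [2], so Ȟ^1 ≅ Z/2
Ȟ^2 = (0 − 0) − 0 = 0, so Ȟ^2 ≅ 0


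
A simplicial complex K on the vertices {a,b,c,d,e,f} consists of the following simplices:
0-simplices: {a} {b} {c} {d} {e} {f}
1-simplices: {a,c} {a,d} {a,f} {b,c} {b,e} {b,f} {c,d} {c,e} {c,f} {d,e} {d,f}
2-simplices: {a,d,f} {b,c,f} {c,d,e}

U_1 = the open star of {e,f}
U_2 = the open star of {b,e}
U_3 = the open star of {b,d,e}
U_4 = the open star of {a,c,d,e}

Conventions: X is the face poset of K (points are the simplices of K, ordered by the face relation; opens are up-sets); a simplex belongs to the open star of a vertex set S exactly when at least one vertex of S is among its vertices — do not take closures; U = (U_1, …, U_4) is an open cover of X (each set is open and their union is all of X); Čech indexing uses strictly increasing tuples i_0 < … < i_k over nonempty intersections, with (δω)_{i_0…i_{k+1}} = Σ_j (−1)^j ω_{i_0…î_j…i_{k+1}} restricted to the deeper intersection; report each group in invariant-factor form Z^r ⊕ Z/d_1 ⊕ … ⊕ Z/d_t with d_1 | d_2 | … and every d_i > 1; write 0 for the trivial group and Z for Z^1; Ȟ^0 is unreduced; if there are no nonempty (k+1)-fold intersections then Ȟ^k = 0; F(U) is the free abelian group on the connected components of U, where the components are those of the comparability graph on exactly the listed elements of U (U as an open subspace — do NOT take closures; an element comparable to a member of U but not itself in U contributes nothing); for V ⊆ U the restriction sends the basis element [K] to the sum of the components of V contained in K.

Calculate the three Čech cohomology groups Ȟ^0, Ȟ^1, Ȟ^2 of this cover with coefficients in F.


Ȟ^0(U;F) ≅ Z; Ȟ^1(U;F) ≅ Z^2; Ȟ^2(U;F) ≅ 0

intersection data:
  U1={{e},{f},{a,f},{b,e},{b,f},{c,e},{c,f},{d,e},{d,f},{a,d,f},{b,c,f},{c,d,e}} U2={{b},{e},{b,c},{b,e},{b,f},{c,e},{d,e},{b,c,f},{c,d,e}} U3={{b},{d},{e},{a,d},{b,c},{b,e},{b,f},{c,d},{c,e},{d,e},{d,f},{a,d,f},{b,c,f},{c,d,e}} U4={{a},{c},{d},{e},{a,c},{a,d},{a,f},{b,c},{b,e},{c,d},{c,e},{c,f},{d,e},{d,f},{a,d,f},{b,c,f},{c,d,e}}
  U12={{e},{b,e},{b,f},{c,e},{d,e},{b,c,f},{c,d,e}} U13={{e},{b,e},{b,f},{c,e},{d,e},{d,f},{a,d,f},{b,c,f},{c,d,e}} U14={{e},{a,f},{b,e},{c,e},{c,f},{d,e},{d,f},{a,d,f},{b,c,f},{c,d,e}} U23={{b},{e},{b,c},{b,e},{b,f},{c,e},{d,e},{b,c,f},{c,d,e}} U24={{e},{b,c},{b,e},{c,e},{d,e},{b,c,f},{c,d,e}} U34={{d},{e},{a,d},{b,c},{b,e},{c,d},{c,e},{d,e},{d,f},{a,d,f},{b,c,f},{c,d,e}}
  U123={{e},{b,e},{b,f},{c,e},{d,e},{b,c,f},{c,d,e}} U124={{e},{b,e},{c,e},{d,e},{b,c,f},{c,d,e}} U134={{e},{b,e},{c,e},{d,e},{d,f},{a,d,f},{b,c,f},{c,d,e}} U234={{e},{b,c},{b,e},{c,e},{d,e},{b,c,f},{c,d,e}}
  U1234={{e},{b,e},{c,e},{d,e},{b,c,f},{c,d,e}}
components per intersection:
  U1: {{e},{b,e},{c,e},{d,e},{c,d,e}} {{f},{a,f},{b,f},{c,f},{d,f},{a,d,f},{b,c,f}}
  U2: {{b},{e},{b,c},{b,e},{b,f},{c,e},{d,e},{b,c,f},{c,d,e}}
  U3: {{b},{d},{e},{a,d},{b,c},{b,e},{b,f},{c,d},{c,e},{d,e},{d,f},{a,d,f},{b,c,f},{c,d,e}}
  U4: {{a},{c},{d},{e},{a,c},{a,d},{a,f},{b,c},{b,e},{c,d},{c,e},{c,f},{d,e},{d,f},{a,d,f},{b,c,f},{c,d,e}}
  U12: {{e},{b,e},{c,e},{d,e},{c,d,e}} {{b,f},{b,c,f}}
  U13: {{e},{b,e},{c,e},{d,e},{c,d,e}} {{b,f},{b,c,f}} {{d,f},{a,d,f}}
  U14: {{e},{b,e},{c,e},{d,e},{c,d,e}} {{a,f},{d,f},{a,d,f}} {{c,f},{b,c,f}}
  U23: {{b},{e},{b,c},{b,e},{b,f},{c,e},{d,e},{b,c,f},{c,d,e}}
  U24: {{e},{b,e},{c,e},{d,e},{c,d,e}} {{b,c},{b,c,f}}
  U34: {{d},{e},{a,d},{b,e},{c,d},{c,e},{d,e},{d,f},{a,d,f},{c,d,e}} {{b,c},{b,c,f}}
  U123: {{e},{b,e},{c,e},{d,e},{c,d,e}} {{b,f},{b,c,f}}
  U124: {{e},{b,e},{c,e},{d,e},{c,d,e}} {{b,c,f}}
  U134: {{e},{b,e},{c,e},{d,e},{c,d,e}} {{d,f},{a,d,f}} {{b,c,f}}
  U234: {{e},{b,e},{c,e},{d,e},{c,d,e}} {{b,c},{b,c,f}}
  U1234: {{e},{b,e},{c,e},{d,e},{c,d,e}} {{b,c,f}}
C dims 5,13,9,2; δ0: rk 4, SNF 1^4; δ1: rk 7, SNF 1^7; δ2: rk 2, SNF 1^2
Ȟ^0 = (5 − 4) − 0 = 1, so Ȟ^0 ≅ Z
Ȟ^1 = (13 − 7) − 4 = 2, so Ȟ^1 ≅ Z^2
Ȟ^2 = (9 − 2) − 7 = 0, so Ȟ^2 ≅ 0


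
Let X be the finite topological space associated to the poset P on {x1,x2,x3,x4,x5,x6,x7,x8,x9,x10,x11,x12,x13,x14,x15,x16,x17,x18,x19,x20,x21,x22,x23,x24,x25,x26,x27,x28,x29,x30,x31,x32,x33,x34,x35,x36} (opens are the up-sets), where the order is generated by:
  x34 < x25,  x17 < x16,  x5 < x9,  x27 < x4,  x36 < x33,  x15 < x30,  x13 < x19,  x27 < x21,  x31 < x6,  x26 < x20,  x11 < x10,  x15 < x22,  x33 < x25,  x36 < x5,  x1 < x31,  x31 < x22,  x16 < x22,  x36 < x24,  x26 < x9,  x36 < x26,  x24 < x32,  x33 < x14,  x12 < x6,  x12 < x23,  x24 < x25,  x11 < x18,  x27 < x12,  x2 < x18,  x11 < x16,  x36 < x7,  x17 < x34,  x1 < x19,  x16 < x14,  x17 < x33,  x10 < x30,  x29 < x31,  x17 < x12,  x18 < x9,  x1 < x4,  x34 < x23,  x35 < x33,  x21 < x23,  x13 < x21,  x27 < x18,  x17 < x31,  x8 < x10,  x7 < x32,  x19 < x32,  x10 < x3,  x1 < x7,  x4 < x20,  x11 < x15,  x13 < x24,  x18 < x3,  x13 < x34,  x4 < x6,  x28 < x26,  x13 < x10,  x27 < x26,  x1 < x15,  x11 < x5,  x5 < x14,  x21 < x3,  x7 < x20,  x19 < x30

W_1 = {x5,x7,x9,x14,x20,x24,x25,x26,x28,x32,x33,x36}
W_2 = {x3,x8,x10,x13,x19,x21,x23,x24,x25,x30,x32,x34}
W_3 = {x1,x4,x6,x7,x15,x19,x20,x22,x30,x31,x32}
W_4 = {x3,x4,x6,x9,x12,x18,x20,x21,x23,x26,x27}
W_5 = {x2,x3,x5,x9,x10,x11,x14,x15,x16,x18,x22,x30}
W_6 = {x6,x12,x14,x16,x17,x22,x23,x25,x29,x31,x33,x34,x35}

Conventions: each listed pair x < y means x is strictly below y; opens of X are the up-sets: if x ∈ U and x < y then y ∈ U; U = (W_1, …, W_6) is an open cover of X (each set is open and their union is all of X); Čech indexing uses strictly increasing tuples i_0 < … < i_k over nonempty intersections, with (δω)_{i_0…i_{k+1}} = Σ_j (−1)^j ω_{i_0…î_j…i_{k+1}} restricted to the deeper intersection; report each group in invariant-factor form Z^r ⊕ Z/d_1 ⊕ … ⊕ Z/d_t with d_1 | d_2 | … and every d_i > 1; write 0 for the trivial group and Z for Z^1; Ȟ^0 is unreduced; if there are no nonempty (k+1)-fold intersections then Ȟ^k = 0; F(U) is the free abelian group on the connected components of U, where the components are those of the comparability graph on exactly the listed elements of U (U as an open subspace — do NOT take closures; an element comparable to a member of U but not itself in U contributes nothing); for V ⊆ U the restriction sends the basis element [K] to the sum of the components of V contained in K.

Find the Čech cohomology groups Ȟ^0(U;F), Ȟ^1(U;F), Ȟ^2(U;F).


nonempty overlaps:
  W12={x24,x25,x32} W13={x7,x20,x32} W14={x9,x20,x26} W15={x5,x9,x14} W16={x14,x25,x33} W23={x19,x30,x32} W24={x3,x21,x23} W25={x3,x10,x30} W26={x23,x25,x34} W34={x4,x6,x20} W35={x15,x22,x30} W36={x6,x22,x31} W45={x3,x9,x18} W46={x6,x12,x23} W56={x14,x16,x22}
  W123={x32} W126={x25} W134={x20} W145={x9} W156={x14} W235={x30} W245={x3} W246={x23} W346={x6} W356={x22}
components per intersection:
  W1: {x5,x7,x9,x14,x20,x24,x25,x26,x28,x32,x33,x36}
  W2: {x3,x8,x10,x13,x19,x21,x23,x24,x25,x30,x32,x34}
  W3: {x1,x4,x6,x7,x15,x19,x20,x22,x30,x31,x32}
  W4: {x3,x4,x6,x9,x12,x18,x20,x21,x23,x26,x27}
  W5: {x2,x3,x5,x9,x10,x11,x14,x15,x16,x18,x22,x30}
  W6: {x6,x12,x14,x16,x17,x22,x23,x25,x29,x31,x33,x34,x35}
  W12: {x24,x25,x32}
  W13: {x7,x20,x32}
  W14: {x9,x20,x26}
  W15: {x5,x9,x14}
  W16: {x14,x25,x33}
  W23: {x19,x30,x32}
  W24: {x3,x21,x23}
  W25: {x3,x10,x30}
  W26: {x23,x25,x34}
  W34: {x4,x6,x20}
  W35: {x15,x22,x30}
  W36: {x6,x22,x31}
  W45: {x3,x9,x18}
  W46: {x6,x12,x23}
  W56: {x14,x16,x22}
  W123: {x32}
  W126: {x25}
  W134: {x20}
  W145: {x9}
  W156: {x14}
  W235: {x30}
  W245: {x3}
  W246: {x23}
  W346: {x6}
  W356: {x22}
C dims 6,15,10; δ0: rk 5, SNF 1^5; δ1: rk 10, SNF 1^9·2
degree 0: 6−5−0 = 1 → Ȟ^0 ≅ Z
degree 1: 15−10−5 = 0 → Ȟ^1 ≅ 0
degree 2: 10−0−10 = 0 plus torsion [2] → Ȟ^2 ≅ Z/2

Ȟ^0(U;F) ≅ Z, Ȟ^1(U;F) ≅ 0, Ȟ^2(U;F) ≅ Z/2


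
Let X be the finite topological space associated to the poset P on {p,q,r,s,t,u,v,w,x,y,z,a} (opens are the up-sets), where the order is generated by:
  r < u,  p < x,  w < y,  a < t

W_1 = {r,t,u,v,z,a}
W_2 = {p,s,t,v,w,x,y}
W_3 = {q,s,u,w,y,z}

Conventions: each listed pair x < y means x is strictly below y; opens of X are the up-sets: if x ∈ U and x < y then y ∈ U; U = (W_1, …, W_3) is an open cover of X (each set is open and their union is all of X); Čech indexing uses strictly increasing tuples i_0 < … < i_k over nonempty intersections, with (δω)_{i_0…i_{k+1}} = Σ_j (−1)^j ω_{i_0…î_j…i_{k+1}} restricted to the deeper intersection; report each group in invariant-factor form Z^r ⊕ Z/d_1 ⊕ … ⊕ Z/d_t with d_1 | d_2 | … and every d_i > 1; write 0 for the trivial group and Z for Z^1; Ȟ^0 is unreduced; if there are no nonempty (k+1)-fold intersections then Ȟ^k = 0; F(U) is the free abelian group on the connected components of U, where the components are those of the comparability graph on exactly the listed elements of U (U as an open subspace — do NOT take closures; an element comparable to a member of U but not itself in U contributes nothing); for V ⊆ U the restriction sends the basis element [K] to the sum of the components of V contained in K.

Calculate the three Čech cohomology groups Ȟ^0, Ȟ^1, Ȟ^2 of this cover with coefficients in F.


Ȟ^0 = Z^8, Ȟ^1 = 0 and Ȟ^2 = 0

nerve of the cover:
  W12={t,v} W13={u,z} W23={s,w,y}
components per intersection:
  W1: {r,u} {t,a} {v} {z}
  W2: {p,x} {s} {t} {v} {w,y}
  W3: {q} {s} {u} {w,y} {z}
  W12: {t} {v}
  W13: {u} {z}
  W23: {s} {w,y}
C dims 14,6; δ0: rk 6, SNF 1^6
Ȟ^0 = (14 − 6) − 0 = 8, so Ȟ^0 ≅ Z^8
Ȟ^1 = (6 − 0) − 6 = 0, so Ȟ^1 ≅ 0
Ȟ^2 = (0 − 0) − 0 = 0, so Ȟ^2 ≅ 0


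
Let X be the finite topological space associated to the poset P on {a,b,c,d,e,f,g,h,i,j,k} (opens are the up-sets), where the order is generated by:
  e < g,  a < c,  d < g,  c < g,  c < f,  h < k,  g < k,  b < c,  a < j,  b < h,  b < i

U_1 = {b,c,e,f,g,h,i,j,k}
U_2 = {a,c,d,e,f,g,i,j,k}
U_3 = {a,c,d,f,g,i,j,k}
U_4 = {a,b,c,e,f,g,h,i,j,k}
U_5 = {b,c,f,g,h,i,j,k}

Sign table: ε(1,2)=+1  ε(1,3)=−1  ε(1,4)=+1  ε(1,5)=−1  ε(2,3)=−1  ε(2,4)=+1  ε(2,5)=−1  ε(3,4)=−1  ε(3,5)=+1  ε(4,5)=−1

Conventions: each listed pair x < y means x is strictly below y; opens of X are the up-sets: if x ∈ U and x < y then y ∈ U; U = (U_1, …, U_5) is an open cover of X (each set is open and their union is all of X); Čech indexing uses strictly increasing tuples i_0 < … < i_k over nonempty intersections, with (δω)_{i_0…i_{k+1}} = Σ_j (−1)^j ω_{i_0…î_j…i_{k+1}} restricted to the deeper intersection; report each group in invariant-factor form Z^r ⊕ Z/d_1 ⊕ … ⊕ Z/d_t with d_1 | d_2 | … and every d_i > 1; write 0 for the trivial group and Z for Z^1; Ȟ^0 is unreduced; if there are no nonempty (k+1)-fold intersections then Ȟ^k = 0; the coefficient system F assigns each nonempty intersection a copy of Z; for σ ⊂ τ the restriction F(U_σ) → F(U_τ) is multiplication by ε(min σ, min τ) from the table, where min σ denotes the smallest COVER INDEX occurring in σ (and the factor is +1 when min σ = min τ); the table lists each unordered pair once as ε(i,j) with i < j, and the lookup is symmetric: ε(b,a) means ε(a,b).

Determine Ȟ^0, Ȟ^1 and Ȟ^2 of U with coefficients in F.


nonempty intersections:
  U12={c,e,f,g,i,j,k} U13={c,f,g,i,j,k} U14={b,c,e,f,g,h,i,j,k} U15={b,c,f,g,h,i,j,k} U23={a,c,d,f,g,i,j,k} U24={a,c,e,f,g,i,j,k} U25={c,f,g,i,j,k} U34={a,c,f,g,i,j,k} U35={c,f,g,i,j,k} U45={b,c,f,g,h,i,j,k}
  U123={c,f,g,i,j,k} U124={c,e,f,g,i,j,k} U125={c,f,g,i,j,k} U134={c,f,g,i,j,k} U135={c,f,g,i,j,k} U145={b,c,f,g,h,i,j,k} U234={a,c,f,g,i,j,k} U235={c,f,g,i,j,k} U245={c,f,g,i,j,k} U345={c,f,g,i,j,k}
  U1234={c,f,g,i,j,k} U1235={c,f,g,i,j,k} U1245={c,f,g,i,j,k} U1345={c,f,g,i,j,k} U2345={c,f,g,i,j,k}
  U12345={c,f,g,i,j,k}
C dims 5,10,10,5; δ0: rk 4, SNF 1^4; δ1: rk 6, SNF 1^6; δ2: rk 4, SNF 1^4
Ȟ^0: (5−4)−0=1 ⇒ Z
Ȟ^1: (10−6)−4=0 ⇒ 0
Ȟ^2: (10−4)−6=0 ⇒ 0

Ȟ^0 ≅ Z,  Ȟ^1 ≅ 0,  Ȟ^2 ≅ 0


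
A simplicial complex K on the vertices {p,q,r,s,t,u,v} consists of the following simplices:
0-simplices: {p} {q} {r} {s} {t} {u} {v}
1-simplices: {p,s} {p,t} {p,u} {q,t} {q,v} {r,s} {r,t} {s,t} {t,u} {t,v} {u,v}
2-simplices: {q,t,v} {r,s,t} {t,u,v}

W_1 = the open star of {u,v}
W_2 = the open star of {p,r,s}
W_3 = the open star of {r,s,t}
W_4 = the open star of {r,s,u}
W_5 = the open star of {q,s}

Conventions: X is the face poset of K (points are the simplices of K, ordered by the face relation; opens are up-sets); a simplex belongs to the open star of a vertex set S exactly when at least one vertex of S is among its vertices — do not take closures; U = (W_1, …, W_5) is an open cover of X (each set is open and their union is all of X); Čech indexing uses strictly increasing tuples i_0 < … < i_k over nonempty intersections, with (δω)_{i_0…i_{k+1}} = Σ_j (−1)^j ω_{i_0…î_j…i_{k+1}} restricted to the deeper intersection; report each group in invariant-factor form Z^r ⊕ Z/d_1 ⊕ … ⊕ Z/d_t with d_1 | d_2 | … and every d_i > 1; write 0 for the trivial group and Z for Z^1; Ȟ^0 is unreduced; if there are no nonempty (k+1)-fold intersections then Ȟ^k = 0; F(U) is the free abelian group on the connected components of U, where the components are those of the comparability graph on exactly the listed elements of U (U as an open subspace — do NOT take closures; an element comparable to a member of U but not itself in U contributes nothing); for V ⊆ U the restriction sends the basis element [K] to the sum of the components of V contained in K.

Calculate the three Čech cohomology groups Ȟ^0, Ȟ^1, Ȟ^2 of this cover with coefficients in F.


Ȟ^0(U;F) ≅ Z; Ȟ^1(U;F) ≅ Z^2; Ȟ^2(U;F) ≅ 0

intersection data:
  W1={{u},{v},{p,u},{q,v},{t,u},{t,v},{u,v},{q,t,v},{t,u,v}} W2={{p},{r},{s},{p,s},{p,t},{p,u},{r,s},{r,t},{s,t},{r,s,t}} W3={{r},{s},{t},{p,s},{p,t},{q,t},{r,s},{r,t},{s,t},{t,u},{t,v},{q,t,v},{r,s,t},{t,u,v}} W4={{r},{s},{u},{p,s},{p,u},{r,s},{r,t},{s,t},{t,u},{u,v},{r,s,t},{t,u,v}} W5={{q},{s},{p,s},{q,t},{q,v},{r,s},{s,t},{q,t,v},{r,s,t}}
  W12={{p,u}} W13={{t,u},{t,v},{q,t,v},{t,u,v}} W14={{u},{p,u},{t,u},{u,v},{t,u,v}} W15={{q,v},{q,t,v}} W23={{r},{s},{p,s},{p,t},{r,s},{r,t},{s,t},{r,s,t}} W24={{r},{s},{p,s},{p,u},{r,s},{r,t},{s,t},{r,s,t}} W25={{s},{p,s},{r,s},{s,t},{r,s,t}} W34={{r},{s},{p,s},{r,s},{r,t},{s,t},{t,u},{r,s,t},{t,u,v}} W35={{s},{p,s},{q,t},{r,s},{s,t},{q,t,v},{r,s,t}} W45={{s},{p,s},{r,s},{s,t},{r,s,t}}
  W124={{p,u}} W134={{t,u},{t,u,v}} W135={{q,t,v}} W234={{r},{s},{p,s},{r,s},{r,t},{s,t},{r,s,t}} W235={{s},{p,s},{r,s},{s,t},{r,s,t}} W245={{s},{p,s},{r,s},{s,t},{r,s,t}} W345={{s},{p,s},{r,s},{s,t},{r,s,t}}
  W2345={{s},{p,s},{r,s},{s,t},{r,s,t}}
components per intersection:
  W1: {{u},{v},{p,u},{q,v},{t,u},{t,v},{u,v},{q,t,v},{t,u,v}}
  W2: {{p},{r},{s},{p,s},{p,t},{p,u},{r,s},{r,t},{s,t},{r,s,t}}
  W3: {{r},{s},{t},{p,s},{p,t},{q,t},{r,s},{r,t},{s,t},{t,u},{t,v},{q,t,v},{r,s,t},{t,u,v}}
  W4: {{r},{s},{p,s},{r,s},{r,t},{s,t},{r,s,t}} {{u},{p,u},{t,u},{u,v},{t,u,v}}
  W5: {{q},{q,t},{q,v},{q,t,v}} {{s},{p,s},{r,s},{s,t},{r,s,t}}
  W12: {{p,u}}
  W13: {{t,u},{t,v},{q,t,v},{t,u,v}}
  W14: {{u},{p,u},{t,u},{u,v},{t,u,v}}
  W15: {{q,v},{q,t,v}}
  W23: {{r},{s},{p,s},{r,s},{r,t},{s,t},{r,s,t}} {{p,t}}
  W24: {{r},{s},{p,s},{r,s},{r,t},{s,t},{r,s,t}} {{p,u}}
  W25: {{s},{p,s},{r,s},{s,t},{r,s,t}}
  W34: {{r},{s},{p,s},{r,s},{r,t},{s,t},{r,s,t}} {{t,u},{t,u,v}}
  W35: {{s},{p,s},{r,s},{s,t},{r,s,t}} {{q,t},{q,t,v}}
  W45: {{s},{p,s},{r,s},{s,t},{r,s,t}}
  W124: {{p,u}}
  W134: {{t,u},{t,u,v}}
  W135: {{q,t,v}}
  W234: {{r},{s},{p,s},{r,s},{r,t},{s,t},{r,s,t}}
  W235: {{s},{p,s},{r,s},{s,t},{r,s,t}}
  W245: {{s},{p,s},{r,s},{s,t},{r,s,t}}
  W345: {{s},{p,s},{r,s},{s,t},{r,s,t}}
  W2345: {{s},{p,s},{r,s},{s,t},{r,s,t}}
C dims 7,14,7,1; δ0: rk 6, SNF 1^6; δ1: rk 6, SNF 1^6; δ2: rk 1, SNF 1^1
Ȟ^0 = (7 − 6) − 0 = 1, so Ȟ^0 ≅ Z
Ȟ^1 = (14 − 6) − 6 = 2, so Ȟ^1 ≅ Z^2
Ȟ^2 = (7 − 1) − 6 = 0, so Ȟ^2 ≅ 0
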